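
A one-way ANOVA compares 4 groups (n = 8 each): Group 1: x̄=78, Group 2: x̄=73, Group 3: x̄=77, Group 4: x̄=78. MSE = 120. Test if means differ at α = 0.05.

Grand mean = 76.5. SS_between = 136.0, MS_between = 45.33. F = 0.378, F_crit ≈ 2.947. Fail to reject H₀.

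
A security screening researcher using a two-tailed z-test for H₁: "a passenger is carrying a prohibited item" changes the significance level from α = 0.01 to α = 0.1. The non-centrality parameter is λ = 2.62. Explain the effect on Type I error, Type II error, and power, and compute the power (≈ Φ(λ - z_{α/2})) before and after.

Increasing α from 0.01 to 0.1:
• Type I error rate increases (α is the Type I rate by definition).
• Critical value moves from z_{α/2} = 2.576 to 1.645, so power = Φ(λ - z_{α/2}) goes from Φ(2.62 - 2.576) = 0.518 to Φ(2.62 - 1.645) = 0.835.
• Type II error rate β = 1 - power therefore decreases (0.482 → 0.165).
Appropriate when false negatives are costly — here, letting a prohibited item through — security breach.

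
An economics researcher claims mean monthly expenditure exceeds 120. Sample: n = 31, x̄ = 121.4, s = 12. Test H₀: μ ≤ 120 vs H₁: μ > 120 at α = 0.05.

t = (121.4 - 120)/(12/√31) = 0.65, df = 30. Critical t = 1.697. Fail to reject H₀.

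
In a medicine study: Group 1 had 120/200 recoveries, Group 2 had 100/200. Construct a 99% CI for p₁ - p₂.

p̂₁ = 0.6, p̂₂ = 0.5. Difference = 0.1. CI = (-0.028, 0.228)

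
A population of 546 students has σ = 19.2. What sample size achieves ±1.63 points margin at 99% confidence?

Without FPC: n₀ = (2.576×19.2/1.63)² = 920.702. With FPC: n = n₀N/(n₀+N-1) = 343.0 → n = 343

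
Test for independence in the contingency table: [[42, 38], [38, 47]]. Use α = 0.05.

χ² = 1.002. df = 1, critical = 3.841. Fail to reject H₀. No evidence of dependence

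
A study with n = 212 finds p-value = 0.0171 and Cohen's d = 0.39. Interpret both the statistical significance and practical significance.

Statistically significant (p = 0.0171 < 0.05). Cohen's d = 0.39 indicates a small effect size. Both statistical and practical significance should be considered.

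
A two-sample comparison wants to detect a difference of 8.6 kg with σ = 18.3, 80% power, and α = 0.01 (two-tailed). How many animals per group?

n per group = 2(z_α/2 + z_β)²σ²/d² = 2×(2.576 + 0.84)²×18.3²/8.6² = 105.7 → n = 106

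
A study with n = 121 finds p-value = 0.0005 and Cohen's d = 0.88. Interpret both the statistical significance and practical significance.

Statistically significant (p = 0.0005 < 0.05). Cohen's d = 0.88 indicates a large effect size. Both statistical and practical significance should be considered.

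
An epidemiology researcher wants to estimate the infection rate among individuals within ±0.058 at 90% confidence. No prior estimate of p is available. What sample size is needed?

Conservative approach: use p = 0.5 (maximizes p(1-p) = 0.25). n = z²(0.25)/E² = 1.645²×0.25/0.058² = 201.1 → n = 202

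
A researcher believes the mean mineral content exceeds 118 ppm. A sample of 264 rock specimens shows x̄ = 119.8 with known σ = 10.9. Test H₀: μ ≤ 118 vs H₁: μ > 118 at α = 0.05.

z = 2.683. Critical value: 1.645. Reject H₀.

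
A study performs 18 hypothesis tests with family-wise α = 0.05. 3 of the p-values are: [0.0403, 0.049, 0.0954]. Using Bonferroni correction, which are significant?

Bonferroni α = 0.05/18 = 0.00278. None of the given p-values are significant.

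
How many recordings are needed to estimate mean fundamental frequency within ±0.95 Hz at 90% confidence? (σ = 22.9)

n = (z*σ/E)² = (1.645×22.9/0.95)² = 1572.4 → n = 1573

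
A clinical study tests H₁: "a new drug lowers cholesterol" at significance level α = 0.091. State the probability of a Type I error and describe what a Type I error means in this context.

P(Type I error) = α = 0.091. A Type I error is rejecting H₀ when H₀ is actually true (false positive) — here, concluding that a new drug lowers cholesterol when in fact this is not the case. Consequence: approving an ineffective drug — patients take a useless medication and may skip effective alternatives.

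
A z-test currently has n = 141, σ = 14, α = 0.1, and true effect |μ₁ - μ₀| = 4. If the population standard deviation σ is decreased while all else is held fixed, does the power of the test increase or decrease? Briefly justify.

Power increases: a smaller σ shrinks the standard error σ/√n, moving the sampling distribution under H₁ further from the critical value.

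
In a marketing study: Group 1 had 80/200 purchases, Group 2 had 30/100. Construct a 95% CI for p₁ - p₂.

p̂₁ = 0.4, p̂₂ = 0.3. Difference = 0.1. CI = (-0.013, 0.213)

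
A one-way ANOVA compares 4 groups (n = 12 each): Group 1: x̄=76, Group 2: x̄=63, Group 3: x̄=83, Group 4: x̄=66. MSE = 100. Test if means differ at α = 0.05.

Grand mean = 72.0. SS_between = 3048.0, MS_between = 1016.0. F = 10.16, F_crit ≈ 2.816. Reject H₀.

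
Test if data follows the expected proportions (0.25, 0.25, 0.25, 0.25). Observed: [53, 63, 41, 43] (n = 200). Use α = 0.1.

Expected: [50.0, 50.0, 50.0, 50.0]. χ² = 6.16. df = 3, critical = 6.251. Fail to reject H₀.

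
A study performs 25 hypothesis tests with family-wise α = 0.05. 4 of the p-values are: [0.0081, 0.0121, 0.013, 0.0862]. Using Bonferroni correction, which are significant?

Bonferroni α = 0.05/25 = 0.002. None of the given p-values are significant.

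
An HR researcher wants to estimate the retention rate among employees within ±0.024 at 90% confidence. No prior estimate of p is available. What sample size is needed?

Conservative approach: use p = 0.5 (maximizes p(1-p) = 0.25). n = z²(0.25)/E² = 1.645²×0.25/0.024² = 1174.5 → n = 1175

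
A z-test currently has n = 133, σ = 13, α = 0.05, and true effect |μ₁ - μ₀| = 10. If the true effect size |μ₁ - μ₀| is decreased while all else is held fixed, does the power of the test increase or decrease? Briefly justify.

Power decreases: a smaller true effect decreases the non-centrality λ = |μ₁ - μ₀|/(σ/√n).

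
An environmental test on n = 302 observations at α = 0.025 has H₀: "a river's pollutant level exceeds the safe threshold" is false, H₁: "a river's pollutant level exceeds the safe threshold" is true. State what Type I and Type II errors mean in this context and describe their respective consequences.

Type I (false positive): concluding that a river's pollutant level exceeds the safe threshold when it is not — shutting down a compliant factory unnecessarily. Type II (false negative): failing to conclude that a river's pollutant level exceeds the safe threshold when it is — allowing unsafe pollution to continue. Which is costlier depends on domain priorities and is a judgement call rather than a statistical fact.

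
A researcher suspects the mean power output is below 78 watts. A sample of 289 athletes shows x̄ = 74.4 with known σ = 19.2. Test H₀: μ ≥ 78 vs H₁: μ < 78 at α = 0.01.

z = -3.187. Critical value: -2.33. Reject H₀.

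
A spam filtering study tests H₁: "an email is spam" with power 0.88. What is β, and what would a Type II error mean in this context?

β = 1 - power = 1 - 0.88 = 0.12. A Type II error is failing to reject H₀ when H₀ is false (false negative) — here, failing to conclude that an email is spam when in fact it is true. Consequence: a spam email lands in the inbox.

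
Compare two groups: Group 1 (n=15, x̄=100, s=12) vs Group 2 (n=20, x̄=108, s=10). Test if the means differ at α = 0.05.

Pooled sp = 10.89. t = -2.15, df = 33. Critical t = ±2.035. Reject H₀.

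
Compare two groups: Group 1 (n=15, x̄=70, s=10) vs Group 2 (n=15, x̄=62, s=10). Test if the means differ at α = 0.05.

Pooled sp = 10.0. t = 2.191, df = 28. Critical t = ±2.048. Reject H₀.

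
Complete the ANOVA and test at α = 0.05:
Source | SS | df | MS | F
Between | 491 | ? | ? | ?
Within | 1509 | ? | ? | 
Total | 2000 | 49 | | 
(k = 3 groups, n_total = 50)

df_between = 2, df_within = 47. MS_between = 245.5, MS_within = 32.11. F = 7.646, F_crit ≈ 3.195. Reject H₀.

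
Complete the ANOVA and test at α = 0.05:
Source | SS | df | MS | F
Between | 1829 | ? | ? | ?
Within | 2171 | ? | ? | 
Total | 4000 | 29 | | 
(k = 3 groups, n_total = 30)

df_between = 2, df_within = 27. MS_between = 914.5, MS_within = 80.41. F = 11.373, F_crit ≈ 3.354. Reject H₀.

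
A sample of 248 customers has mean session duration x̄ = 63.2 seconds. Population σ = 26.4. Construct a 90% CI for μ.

CI = x̄ ± z*(σ/√n) = 63.2 ± 1.645(26.4/√248) = 63.2 ± 2.76 = (60.44, 65.96)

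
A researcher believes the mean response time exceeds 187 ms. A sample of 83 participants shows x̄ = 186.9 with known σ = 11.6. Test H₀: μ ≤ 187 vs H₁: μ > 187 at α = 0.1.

z = -0.079. Critical value: 1.28. Fail to reject H₀.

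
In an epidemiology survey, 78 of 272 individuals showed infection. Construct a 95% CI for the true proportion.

p̂ = 0.287. CI = p̂ ± z*√(p̂(1-p̂)/n) = (0.233, 0.341)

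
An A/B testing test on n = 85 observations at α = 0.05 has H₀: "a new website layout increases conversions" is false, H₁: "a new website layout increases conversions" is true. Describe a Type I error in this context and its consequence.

Type I error: rejecting H₀ when it is true — concluding that a new website layout increases conversions when in fact it is not. Consequence: rolling out a layout that doesn't actually help — wasted engineering effort.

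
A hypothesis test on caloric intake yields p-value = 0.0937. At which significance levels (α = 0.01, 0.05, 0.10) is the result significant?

p = 0.0937. Significant at: α = 0.1.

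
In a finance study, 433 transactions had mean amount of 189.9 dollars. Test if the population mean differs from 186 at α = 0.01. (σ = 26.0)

z = (x̄ - μ₀)/(σ/√n) = (189.9 - 186)/(26.0/√433) = 3.121. Critical value: ±2.576. Since |3.121| > 2.576, Reject H₀.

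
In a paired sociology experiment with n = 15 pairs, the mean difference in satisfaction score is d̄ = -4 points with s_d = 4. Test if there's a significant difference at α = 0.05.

t = d̄/(s_d/√n) = -4/(4/√15) = -3.873. df = 14, critical t = ±2.145. Reject H₀.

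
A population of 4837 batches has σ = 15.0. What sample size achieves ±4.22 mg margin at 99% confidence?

Without FPC: n₀ = (2.576×15.0/4.22)² = 83.84. With FPC: n = n₀N/(n₀+N-1) = 82.4 → n = 83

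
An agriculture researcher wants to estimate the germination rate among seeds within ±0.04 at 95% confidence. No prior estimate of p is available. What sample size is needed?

Conservative approach: use p = 0.5 (maximizes p(1-p) = 0.25). n = z²(0.25)/E² = 1.96²×0.25/0.04² = 600.2 → n = 601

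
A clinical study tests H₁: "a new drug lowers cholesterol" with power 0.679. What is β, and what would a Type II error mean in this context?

β = 1 - power = 1 - 0.679 = 0.321. A Type II error is failing to reject H₀ when H₀ is false (false negative) — here, failing to conclude that a new drug lowers cholesterol when in fact it is true. Consequence: shelving an effective drug — patients miss out on a treatment that would have helped.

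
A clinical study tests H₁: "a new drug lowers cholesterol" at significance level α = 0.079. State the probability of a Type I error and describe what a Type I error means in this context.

P(Type I error) = α = 0.079. A Type I error is rejecting H₀ when H₀ is actually true (false positive) — here, concluding that a new drug lowers cholesterol when in fact this is not the case. Consequence: approving an ineffective drug — patients take a useless medication and may skip effective alternatives.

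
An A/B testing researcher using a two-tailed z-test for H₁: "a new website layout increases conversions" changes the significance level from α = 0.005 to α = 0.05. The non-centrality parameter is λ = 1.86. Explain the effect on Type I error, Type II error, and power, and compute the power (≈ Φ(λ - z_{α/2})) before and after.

Increasing α from 0.005 to 0.05:
• Type I error rate increases (α is the Type I rate by definition).
• Critical value moves from z_{α/2} = 2.807 to 1.96, so power = Φ(λ - z_{α/2}) goes from Φ(1.86 - 2.807) = 0.172 to Φ(1.86 - 1.96) = 0.46.
• Type II error rate β = 1 - power therefore decreases (0.828 → 0.54).
Appropriate when false negatives are costly — here, discarding a layout that would have improved conversions — lost revenue.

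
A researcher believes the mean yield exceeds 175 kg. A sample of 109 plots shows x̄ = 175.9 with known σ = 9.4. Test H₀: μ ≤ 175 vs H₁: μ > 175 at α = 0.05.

z = 1.0. Critical value: 1.645. Fail to reject H₀.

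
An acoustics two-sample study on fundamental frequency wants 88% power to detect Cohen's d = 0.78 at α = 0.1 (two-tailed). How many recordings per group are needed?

z_{α/2} = 1.645, z_β = Φ⁻¹(0.88) = 1.175. For medium effect (d = 0.78): n per group = 2(z_{α/2} + z_β)²/d² = 2(1.645 + 1.175)²/0.78² = 26.1 → 27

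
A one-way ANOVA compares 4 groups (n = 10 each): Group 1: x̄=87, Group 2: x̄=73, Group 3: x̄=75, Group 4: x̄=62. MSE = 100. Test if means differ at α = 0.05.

Grand mean = 74.25. SS_between = 3147.5, MS_between = 1049.17. F = 10.492, F_crit ≈ 2.866. Reject H₀.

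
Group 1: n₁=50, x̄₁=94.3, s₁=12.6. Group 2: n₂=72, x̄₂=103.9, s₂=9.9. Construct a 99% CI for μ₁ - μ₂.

Difference = -9.6. SE = √(12.6²/50 + 9.9²/72) = 2.13. CI = (-15.09, -4.11)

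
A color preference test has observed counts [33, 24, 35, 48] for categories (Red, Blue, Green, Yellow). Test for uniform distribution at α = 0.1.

Expected = 35 each. χ² = Σ(O-E)²/E = 8.4. df = 3, critical value = 6.251. Reject H₀.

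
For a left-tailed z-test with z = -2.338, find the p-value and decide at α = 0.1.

p = P(Z < -2.338) = Φ(-2.338) ≈ 0.0097. Since p < 0.1, reject H₀ (significant) at α = 0.1.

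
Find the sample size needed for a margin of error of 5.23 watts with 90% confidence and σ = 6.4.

n = (z*σ/E)² = (1.645×6.4/5.23)² = 4.1 → n = 5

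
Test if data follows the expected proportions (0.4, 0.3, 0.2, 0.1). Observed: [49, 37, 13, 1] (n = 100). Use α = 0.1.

Expected: [40.0, 30.0, 20.0, 10.0]. χ² = 14.208. df = 3, critical = 6.251. Reject H₀.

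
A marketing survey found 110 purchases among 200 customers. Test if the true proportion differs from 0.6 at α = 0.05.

p̂ = 0.55, p₀ = 0.6. z = (p̂ - p₀)/√(p₀(1-p₀)/n) = -1.443. Critical: ±1.96. Fail to reject H₀.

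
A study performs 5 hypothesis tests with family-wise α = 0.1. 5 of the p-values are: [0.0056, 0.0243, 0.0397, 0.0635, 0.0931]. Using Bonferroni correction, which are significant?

Bonferroni α = 0.1/5 = 0.02. Significant p-values: [0.0056]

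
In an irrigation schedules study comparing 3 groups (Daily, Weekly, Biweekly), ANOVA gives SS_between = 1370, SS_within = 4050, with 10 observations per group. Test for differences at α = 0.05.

df_between = 2, df_within = 27. F = MS_between/MS_within = 685.0/150.0 = 4.567. F_crit ≈ 3.354. Reject H₀. At least one mean differs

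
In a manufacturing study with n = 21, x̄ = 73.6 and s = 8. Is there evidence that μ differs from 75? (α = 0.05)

t = (x̄ - μ₀)/(s/√n) = (73.6 - 75)/(8/√21) = -0.802. df = 20, critical t = ±2.086. Fail to reject H₀.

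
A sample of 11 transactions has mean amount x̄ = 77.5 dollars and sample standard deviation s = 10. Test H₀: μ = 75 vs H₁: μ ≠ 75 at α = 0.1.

t = (x̄ - μ₀)/(s/√n) = (77.5 - 75)/(10/√11) = 0.829. df = 10, critical t = ±1.812. Fail to reject H₀.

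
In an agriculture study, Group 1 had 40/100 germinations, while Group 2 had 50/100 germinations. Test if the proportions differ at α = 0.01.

p̂₁ = 0.4, p̂₂ = 0.5, pooled p̂ = 0.45. z = -1.421. Critical: ±2.576. Fail to reject H₀.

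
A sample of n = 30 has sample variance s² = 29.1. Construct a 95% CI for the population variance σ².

df = 29. χ²_{0.025} = 45.722, χ²_{0.975} = 16.047. CI for σ² = ((n-1)s²/χ²_{α/2}, (n-1)s²/χ²_{1-α/2}) = (29·29.1/45.722, 29·29.1/16.047) = (18.46, 52.59)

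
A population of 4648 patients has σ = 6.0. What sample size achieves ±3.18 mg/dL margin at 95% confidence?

Without FPC: n₀ = (1.96×6.0/3.18)² = 13.676. With FPC: n = n₀N/(n₀+N-1) = 13.6 → n = 14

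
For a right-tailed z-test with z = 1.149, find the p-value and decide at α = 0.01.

p = P(Z > 1.149) = 1 - Φ(1.149) ≈ 0.1253. Since p ≥ 0.01, fail to reject H₀ (not significant) at α = 0.01.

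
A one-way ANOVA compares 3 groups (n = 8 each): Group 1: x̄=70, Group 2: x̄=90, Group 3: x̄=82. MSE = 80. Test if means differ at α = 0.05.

Grand mean = 80.67. SS_between = 1621.33, MS_between = 810.67. F = 10.133, F_crit ≈ 3.467. Reject H₀.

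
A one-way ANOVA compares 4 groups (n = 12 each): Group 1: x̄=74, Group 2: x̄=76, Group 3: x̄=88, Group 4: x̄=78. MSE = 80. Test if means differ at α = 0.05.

Grand mean = 79.0. SS_between = 1392.0, MS_between = 464.0. F = 5.8, F_crit ≈ 2.816. Reject H₀.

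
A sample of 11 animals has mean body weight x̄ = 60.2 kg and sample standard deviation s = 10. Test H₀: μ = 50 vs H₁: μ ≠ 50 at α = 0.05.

t = (x̄ - μ₀)/(s/√n) = (60.2 - 50)/(10/√11) = 3.383. df = 10, critical t = ±2.228. Reject H₀.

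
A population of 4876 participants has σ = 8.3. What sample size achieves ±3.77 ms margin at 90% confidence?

Without FPC: n₀ = (1.645×8.3/3.77)² = 13.116. With FPC: n = n₀N/(n₀+N-1) = 13.1 → n = 14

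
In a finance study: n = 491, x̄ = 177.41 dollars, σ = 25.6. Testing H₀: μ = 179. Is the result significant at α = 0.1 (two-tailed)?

z = (177.41 - 179)/(25.6/√491) = -1.376. Since |z| ≤ 1.645, not significant at α = 0.1.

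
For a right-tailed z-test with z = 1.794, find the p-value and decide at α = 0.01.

p = P(Z > 1.794) = 1 - Φ(1.794) ≈ 0.0364. Since p ≥ 0.01, fail to reject H₀ (not significant) at α = 0.01.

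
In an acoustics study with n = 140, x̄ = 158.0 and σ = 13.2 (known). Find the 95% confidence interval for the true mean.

CI = x̄ ± z*(σ/√n) = 158.0 ± 1.96(13.2/√140) = 158.0 ± 2.19 = (155.81, 160.19)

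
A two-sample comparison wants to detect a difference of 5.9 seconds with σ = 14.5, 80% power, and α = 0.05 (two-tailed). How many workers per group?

n per group = 2(z_α/2 + z_β)²σ²/d² = 2×(1.96 + 0.84)²×14.5²/5.9² = 94.7 → n = 95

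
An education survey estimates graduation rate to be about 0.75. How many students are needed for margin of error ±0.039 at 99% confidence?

n = z²p(1-p)/E² = 2.576²×0.75×0.25/0.039² = 818.02 → n = 819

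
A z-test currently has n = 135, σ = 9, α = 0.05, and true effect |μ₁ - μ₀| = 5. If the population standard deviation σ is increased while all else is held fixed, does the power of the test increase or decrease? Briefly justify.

Power decreases: a larger σ inflates the standard error σ/√n, pulling the sampling distribution under H₁ back toward the critical value.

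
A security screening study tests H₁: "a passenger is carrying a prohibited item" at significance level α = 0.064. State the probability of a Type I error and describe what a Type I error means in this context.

P(Type I error) = α = 0.064. A Type I error is rejecting H₀ when H₀ is actually true (false positive) — here, concluding that a passenger is carrying a prohibited item when in fact this is not the case. Consequence: detaining an innocent passenger — delay and inconvenience.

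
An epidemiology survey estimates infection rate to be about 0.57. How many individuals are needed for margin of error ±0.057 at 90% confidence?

n = z²p(1-p)/E² = 1.645²×0.57×0.43/0.057² = 204.1 → n = 205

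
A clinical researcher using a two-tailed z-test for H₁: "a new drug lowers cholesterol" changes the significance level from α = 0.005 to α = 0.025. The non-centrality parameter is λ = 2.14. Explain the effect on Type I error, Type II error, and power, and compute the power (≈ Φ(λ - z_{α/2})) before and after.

Increasing α from 0.005 to 0.025:
• Type I error rate increases (α is the Type I rate by definition).
• Critical value moves from z_{α/2} = 2.807 to 2.241, so power = Φ(λ - z_{α/2}) goes from Φ(2.14 - 2.807) = 0.252 to Φ(2.14 - 2.241) = 0.46.
• Type II error rate β = 1 - power therefore decreases (0.748 → 0.54).
Appropriate when false negatives are costly — here, shelving an effective drug — patients miss out on a treatment that would have helped.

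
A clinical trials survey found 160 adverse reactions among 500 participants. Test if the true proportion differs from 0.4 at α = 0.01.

p̂ = 0.32, p₀ = 0.4. z = (p̂ - p₀)/√(p₀(1-p₀)/n) = -3.651. Critical: ±2.576. Reject H₀.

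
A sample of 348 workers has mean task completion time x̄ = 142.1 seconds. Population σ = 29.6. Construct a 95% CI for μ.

CI = x̄ ± z*(σ/√n) = 142.1 ± 1.96(29.6/√348) = 142.1 ± 3.11 = (138.99, 145.21)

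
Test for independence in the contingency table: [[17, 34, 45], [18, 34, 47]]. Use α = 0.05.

χ² = 0.026. df = 2, critical = 5.991. Fail to reject H₀. No evidence of dependence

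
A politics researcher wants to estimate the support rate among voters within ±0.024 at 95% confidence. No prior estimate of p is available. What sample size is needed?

Conservative approach: use p = 0.5 (maximizes p(1-p) = 0.25). n = z²(0.25)/E² = 1.96²×0.25/0.024² = 1667.4 → n = 1668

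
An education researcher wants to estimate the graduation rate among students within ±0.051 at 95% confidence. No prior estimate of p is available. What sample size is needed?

Conservative approach: use p = 0.5 (maximizes p(1-p) = 0.25). n = z²(0.25)/E² = 1.96²×0.25/0.051² = 369.2 → n = 370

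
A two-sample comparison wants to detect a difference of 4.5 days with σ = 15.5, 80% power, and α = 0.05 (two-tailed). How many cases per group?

n per group = 2(z_α/2 + z_β)²σ²/d² = 2×(1.96 + 0.84)²×15.5²/4.5² = 186.03 → n = 187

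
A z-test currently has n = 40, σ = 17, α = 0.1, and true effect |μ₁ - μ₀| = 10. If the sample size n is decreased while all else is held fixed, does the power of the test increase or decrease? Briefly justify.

Power decreases: a smaller n inflates the standard error σ/√n, pulling the sampling distribution under H₁ back toward the critical value.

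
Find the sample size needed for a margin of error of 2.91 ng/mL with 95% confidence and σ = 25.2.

n = (z*σ/E)² = (1.96×25.2/2.91)² = 288.1 → n = 289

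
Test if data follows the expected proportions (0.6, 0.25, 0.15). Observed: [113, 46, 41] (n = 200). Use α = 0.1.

Expected: [120.0, 50.0, 30.0]. χ² = 4.762. df = 2, critical = 4.605. Reject H₀.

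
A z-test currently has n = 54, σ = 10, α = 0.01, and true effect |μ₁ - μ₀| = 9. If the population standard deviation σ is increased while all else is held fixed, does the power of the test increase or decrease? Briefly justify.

Power decreases: a larger σ inflates the standard error σ/√n, pulling the sampling distribution under H₁ back toward the critical value.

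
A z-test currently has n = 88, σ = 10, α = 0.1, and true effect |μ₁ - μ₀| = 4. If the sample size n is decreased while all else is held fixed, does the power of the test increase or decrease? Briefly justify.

Power decreases: a smaller n inflates the standard error σ/√n, pulling the sampling distribution under H₁ back toward the critical value.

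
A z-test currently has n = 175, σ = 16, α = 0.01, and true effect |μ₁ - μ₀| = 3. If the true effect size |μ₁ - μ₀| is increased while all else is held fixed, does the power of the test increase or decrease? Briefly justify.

Power increases: a larger true effect increases the non-centrality λ = |μ₁ - μ₀|/(σ/√n).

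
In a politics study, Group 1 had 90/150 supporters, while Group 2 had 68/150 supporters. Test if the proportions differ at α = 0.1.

p̂₁ = 0.6, p̂₂ = 0.453, pooled p̂ = 0.527. z = 2.544. Critical: ±1.645. Reject H₀.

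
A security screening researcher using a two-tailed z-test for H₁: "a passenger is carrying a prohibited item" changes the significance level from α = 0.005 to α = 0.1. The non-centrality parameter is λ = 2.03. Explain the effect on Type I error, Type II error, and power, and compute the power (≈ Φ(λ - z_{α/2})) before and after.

Increasing α from 0.005 to 0.1:
• Type I error rate increases (α is the Type I rate by definition).
• Critical value moves from z_{α/2} = 2.807 to 1.645, so power = Φ(λ - z_{α/2}) goes from Φ(2.03 - 2.807) = 0.219 to Φ(2.03 - 1.645) = 0.65.
• Type II error rate β = 1 - power therefore decreases (0.781 → 0.35).
Appropriate when false negatives are costly — here, letting a prohibited item through — security breach.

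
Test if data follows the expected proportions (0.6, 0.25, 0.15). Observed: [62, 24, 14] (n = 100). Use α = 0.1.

Expected: [60.0, 25.0, 15.0]. χ² = 0.173. df = 2, critical = 4.605. Fail to reject H₀.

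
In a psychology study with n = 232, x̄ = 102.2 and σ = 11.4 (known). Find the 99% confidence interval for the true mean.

CI = x̄ ± z*(σ/√n) = 102.2 ± 2.576(11.4/√232) = 102.2 ± 1.93 = (100.27, 104.13)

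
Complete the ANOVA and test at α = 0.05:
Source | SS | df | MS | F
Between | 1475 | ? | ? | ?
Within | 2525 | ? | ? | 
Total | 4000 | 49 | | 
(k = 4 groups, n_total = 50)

df_between = 3, df_within = 46. MS_between = 491.67, MS_within = 54.89. F = 8.957, F_crit ≈ 2.807. Reject H₀.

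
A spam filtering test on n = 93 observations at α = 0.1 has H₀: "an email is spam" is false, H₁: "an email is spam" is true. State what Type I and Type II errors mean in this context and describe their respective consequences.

Type I (false positive): concluding that an email is spam when it is not — a legitimate email is sent to the spam folder and the user misses it. Type II (false negative): failing to conclude that an email is spam when it is — a spam email lands in the inbox. Which is costlier depends on domain priorities and is a judgement call rather than a statistical fact.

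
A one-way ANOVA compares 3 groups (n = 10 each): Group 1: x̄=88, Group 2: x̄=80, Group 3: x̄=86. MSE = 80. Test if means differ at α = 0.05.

Grand mean = 84.67. SS_between = 346.67, MS_between = 173.33. F = 2.167, F_crit ≈ 3.354. Fail to reject H₀.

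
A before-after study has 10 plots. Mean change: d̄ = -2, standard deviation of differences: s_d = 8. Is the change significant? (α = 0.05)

t = d̄/(s_d/√n) = -2/(8/√10) = -0.791. df = 9, critical t = ±2.262. Fail to reject H₀.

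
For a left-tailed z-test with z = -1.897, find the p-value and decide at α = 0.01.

p = P(Z < -1.897) = Φ(-1.897) ≈ 0.0289. Since p ≥ 0.01, fail to reject H₀ (not significant) at α = 0.01.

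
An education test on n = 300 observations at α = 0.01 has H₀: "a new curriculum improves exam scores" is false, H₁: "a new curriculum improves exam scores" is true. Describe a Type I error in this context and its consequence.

Type I error: rejecting H₀ when it is true — concluding that a new curriculum improves exam scores when in fact it is not. Consequence: adopting a curriculum that gives no real benefit — disruption for nothing.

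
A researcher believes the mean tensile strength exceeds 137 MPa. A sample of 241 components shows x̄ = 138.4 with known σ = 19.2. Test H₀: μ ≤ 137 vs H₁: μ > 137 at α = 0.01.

z = 1.132. Critical value: 2.33. Fail to reject H₀.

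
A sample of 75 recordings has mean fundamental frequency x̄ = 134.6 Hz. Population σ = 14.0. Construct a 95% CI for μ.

CI = x̄ ± z*(σ/√n) = 134.6 ± 1.96(14.0/√75) = 134.6 ± 3.17 = (131.43, 137.77)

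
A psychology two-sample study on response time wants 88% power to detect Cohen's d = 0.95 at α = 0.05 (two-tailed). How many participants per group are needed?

z_{α/2} = 1.96, z_β = Φ⁻¹(0.88) = 1.175. For large effect (d = 0.95): n per group = 2(z_{α/2} + z_β)²/d² = 2(1.96 + 1.175)²/0.95² = 21.8 → 22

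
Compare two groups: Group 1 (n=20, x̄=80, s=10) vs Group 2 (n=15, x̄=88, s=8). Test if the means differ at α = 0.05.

Pooled sp = 9.2. t = -2.545, df = 33. Critical t = ±2.035. Reject H₀.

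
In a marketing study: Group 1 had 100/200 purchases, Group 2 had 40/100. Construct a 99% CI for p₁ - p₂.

p̂₁ = 0.5, p̂₂ = 0.4. Difference = 0.1. CI = (-0.056, 0.256)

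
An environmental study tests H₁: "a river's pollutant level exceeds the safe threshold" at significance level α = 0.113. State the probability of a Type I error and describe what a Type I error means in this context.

P(Type I error) = α = 0.113. A Type I error is rejecting H₀ when H₀ is actually true (false positive) — here, concluding that a river's pollutant level exceeds the safe threshold when in fact this is not the case. Consequence: shutting down a compliant factory unnecessarily.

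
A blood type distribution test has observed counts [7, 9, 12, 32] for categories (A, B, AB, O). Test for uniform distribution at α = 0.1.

Expected = 15 each. χ² = Σ(O-E)²/E = 26.533. df = 3, critical value = 6.251. Reject H₀.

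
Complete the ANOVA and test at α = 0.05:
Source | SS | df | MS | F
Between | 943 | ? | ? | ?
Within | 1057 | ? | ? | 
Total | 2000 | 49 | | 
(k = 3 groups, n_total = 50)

df_between = 2, df_within = 47. MS_between = 471.5, MS_within = 22.49. F = 20.965, F_crit ≈ 3.195. Reject H₀.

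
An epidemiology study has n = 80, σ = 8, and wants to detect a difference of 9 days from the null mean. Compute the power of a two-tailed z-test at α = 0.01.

SE = σ/√n = 8/√80 = 0.894. Non-centrality λ = d/SE = 9/0.894 = 10.062. Power ≈ Φ(λ - z_{α/2}) = Φ(10.062 - 2.576) = Φ(7.486) = 1.0.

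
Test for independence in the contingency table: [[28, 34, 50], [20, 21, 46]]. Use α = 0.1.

χ² = 1.455. df = 2, critical = 4.605. Fail to reject H₀. No evidence of dependence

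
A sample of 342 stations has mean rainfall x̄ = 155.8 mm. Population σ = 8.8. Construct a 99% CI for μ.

CI = x̄ ± z*(σ/√n) = 155.8 ± 2.576(8.8/√342) = 155.8 ± 1.23 = (154.57, 157.03)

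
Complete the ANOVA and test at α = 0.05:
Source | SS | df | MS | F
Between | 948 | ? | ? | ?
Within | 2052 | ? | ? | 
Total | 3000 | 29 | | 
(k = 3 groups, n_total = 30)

df_between = 2, df_within = 27. MS_between = 474.0, MS_within = 76.0. F = 6.237, F_crit ≈ 3.354. Reject H₀.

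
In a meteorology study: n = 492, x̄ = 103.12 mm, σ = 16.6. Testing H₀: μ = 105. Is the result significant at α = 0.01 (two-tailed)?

z = (103.12 - 105)/(16.6/√492) = -2.512. Since |z| ≤ 2.576, not significant at α = 0.01.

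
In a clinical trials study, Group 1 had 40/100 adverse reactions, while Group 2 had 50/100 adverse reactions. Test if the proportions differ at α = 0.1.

p̂₁ = 0.4, p̂₂ = 0.5, pooled p̂ = 0.45. z = -1.421. Critical: ±1.645. Fail to reject H₀.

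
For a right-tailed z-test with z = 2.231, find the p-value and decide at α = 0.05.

p = P(Z > 2.231) = 1 - Φ(2.231) ≈ 0.0128. Since p < 0.05, reject H₀ (significant) at α = 0.05.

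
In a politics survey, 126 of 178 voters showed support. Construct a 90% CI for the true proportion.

p̂ = 0.708. CI = p̂ ± z*√(p̂(1-p̂)/n) = (0.652, 0.764)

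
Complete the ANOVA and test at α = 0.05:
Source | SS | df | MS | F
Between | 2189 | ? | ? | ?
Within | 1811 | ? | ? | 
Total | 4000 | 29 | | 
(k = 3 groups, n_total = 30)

df_between = 2, df_within = 27. MS_between = 1094.5, MS_within = 67.07. F = 16.318, F_crit ≈ 3.354. Reject H₀.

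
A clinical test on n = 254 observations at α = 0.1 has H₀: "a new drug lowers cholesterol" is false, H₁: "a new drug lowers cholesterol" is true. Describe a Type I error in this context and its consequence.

Type I error: rejecting H₀ when it is true — concluding that a new drug lowers cholesterol when in fact it is not. Consequence: approving an ineffective drug — patients take a useless medication and may skip effective alternatives.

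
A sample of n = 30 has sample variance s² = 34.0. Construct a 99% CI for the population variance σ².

df = 29. χ²_{0.005} = 52.336, χ²_{0.995} = 13.121. CI for σ² = ((n-1)s²/χ²_{α/2}, (n-1)s²/χ²_{1-α/2}) = (29·34.0/52.336, 29·34.0/13.121) = (18.84, 75.15)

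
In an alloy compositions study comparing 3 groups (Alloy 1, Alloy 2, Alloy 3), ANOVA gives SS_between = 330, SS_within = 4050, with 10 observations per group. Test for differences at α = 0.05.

df_between = 2, df_within = 27. F = MS_between/MS_within = 165.0/150.0 = 1.1. F_crit ≈ 3.354. Fail to reject H₀.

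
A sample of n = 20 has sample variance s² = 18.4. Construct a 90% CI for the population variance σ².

df = 19. χ²_{0.05} = 30.144, χ²_{0.95} = 10.117. CI for σ² = ((n-1)s²/χ²_{α/2}, (n-1)s²/χ²_{1-α/2}) = (19·18.4/30.144, 19·18.4/10.117) = (11.6, 34.56)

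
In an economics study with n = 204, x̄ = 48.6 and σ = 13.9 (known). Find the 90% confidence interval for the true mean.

CI = x̄ ± z*(σ/√n) = 48.6 ± 1.645(13.9/√204) = 48.6 ± 1.6 = (47.0, 50.2)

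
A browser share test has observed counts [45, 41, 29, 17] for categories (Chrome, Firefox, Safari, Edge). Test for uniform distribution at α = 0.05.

Expected = 33 each. χ² = Σ(O-E)²/E = 14.545. df = 3, critical value = 7.815. Reject H₀.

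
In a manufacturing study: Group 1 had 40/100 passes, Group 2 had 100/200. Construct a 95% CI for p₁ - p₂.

p̂₁ = 0.4, p̂₂ = 0.5. Difference = -0.1. CI = (-0.218, 0.018)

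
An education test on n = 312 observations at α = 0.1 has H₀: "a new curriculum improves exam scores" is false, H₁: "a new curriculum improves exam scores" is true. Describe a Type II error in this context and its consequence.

Type II error: failing to reject H₀ when it is false — concluding that a new curriculum improves exam scores is not supported when in fact it is. Consequence: keeping the old curriculum when the new one would have helped students.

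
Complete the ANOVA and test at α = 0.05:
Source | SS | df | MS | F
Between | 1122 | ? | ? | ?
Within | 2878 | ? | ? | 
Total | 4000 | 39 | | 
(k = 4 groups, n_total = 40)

df_between = 3, df_within = 36. MS_between = 374.0, MS_within = 79.94. F = 4.678, F_crit ≈ 2.866. Reject H₀.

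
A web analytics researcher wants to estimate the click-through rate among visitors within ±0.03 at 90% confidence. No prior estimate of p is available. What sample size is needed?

Conservative approach: use p = 0.5 (maximizes p(1-p) = 0.25). n = z²(0.25)/E² = 1.645²×0.25/0.03² = 751.7 → n = 752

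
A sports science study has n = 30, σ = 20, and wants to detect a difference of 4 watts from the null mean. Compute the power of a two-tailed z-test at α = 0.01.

SE = σ/√n = 20/√30 = 3.651. Non-centrality λ = d/SE = 4/3.651 = 1.095. Power ≈ Φ(λ - z_{α/2}) = Φ(1.095 - 2.576) = Φ(-1.481) = 0.069.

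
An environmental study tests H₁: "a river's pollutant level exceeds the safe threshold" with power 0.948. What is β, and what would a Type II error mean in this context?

β = 1 - power = 1 - 0.948 = 0.052. A Type II error is failing to reject H₀ when H₀ is false (false negative) — here, failing to conclude that a river's pollutant level exceeds the safe threshold when in fact it is true. Consequence: allowing unsafe pollution to continue.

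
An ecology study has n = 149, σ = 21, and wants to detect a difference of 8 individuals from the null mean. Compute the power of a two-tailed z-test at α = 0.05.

SE = σ/√n = 21/√149 = 1.72. Non-centrality λ = d/SE = 8/1.72 = 4.65. Power ≈ Φ(λ - z_{α/2}) = Φ(4.65 - 1.96) = Φ(2.69) = 0.996.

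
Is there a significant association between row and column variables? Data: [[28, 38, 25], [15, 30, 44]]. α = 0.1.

χ² = 10.082. df = 2, critical = 4.605. Reject H₀. Variables are dependent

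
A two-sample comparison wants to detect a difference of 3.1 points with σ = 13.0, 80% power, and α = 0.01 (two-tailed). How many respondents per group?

n per group = 2(z_α/2 + z_β)²σ²/d² = 2×(2.576 + 0.84)²×13.0²/3.1² = 410.4 → n = 411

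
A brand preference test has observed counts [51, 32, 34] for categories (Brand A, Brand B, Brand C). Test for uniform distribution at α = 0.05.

Expected = 39 each. χ² = Σ(O-E)²/E = 5.59. df = 2, critical value = 5.991. Fail to reject H₀.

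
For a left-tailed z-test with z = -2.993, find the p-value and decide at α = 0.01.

p = P(Z < -2.993) = Φ(-2.993) ≈ 0.0014. Since p < 0.01, reject H₀ (significant) at α = 0.01.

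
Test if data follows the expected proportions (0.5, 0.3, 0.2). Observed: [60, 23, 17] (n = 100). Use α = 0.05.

Expected: [50.0, 30.0, 20.0]. χ² = 4.083. df = 2, critical = 5.991. Fail to reject H₀.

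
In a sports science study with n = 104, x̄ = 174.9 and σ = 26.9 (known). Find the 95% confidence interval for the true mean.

CI = x̄ ± z*(σ/√n) = 174.9 ± 1.96(26.9/√104) = 174.9 ± 5.17 = (169.73, 180.07)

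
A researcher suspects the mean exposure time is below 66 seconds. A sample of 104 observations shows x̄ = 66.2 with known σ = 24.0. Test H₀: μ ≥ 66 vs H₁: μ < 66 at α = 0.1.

z = 0.085. Critical value: -1.28. Fail to reject H₀.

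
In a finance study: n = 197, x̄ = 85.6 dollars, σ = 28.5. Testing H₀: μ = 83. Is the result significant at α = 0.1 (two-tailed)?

z = (85.6 - 83)/(28.5/√197) = 1.28. Since |z| ≤ 1.645, not significant at α = 0.1.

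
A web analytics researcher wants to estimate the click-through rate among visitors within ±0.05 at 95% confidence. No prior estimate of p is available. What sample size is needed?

Conservative approach: use p = 0.5 (maximizes p(1-p) = 0.25). n = z²(0.25)/E² = 1.96²×0.25/0.05² = 384.2 → n = 385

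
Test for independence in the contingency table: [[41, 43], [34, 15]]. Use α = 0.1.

χ² = 5.329. df = 1, critical = 2.706. Reject H₀. Variables are dependent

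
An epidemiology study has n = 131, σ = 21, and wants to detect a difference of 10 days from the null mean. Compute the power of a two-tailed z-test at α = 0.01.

SE = σ/√n = 21/√131 = 1.835. Non-centrality λ = d/SE = 10/1.835 = 5.45. Power ≈ Φ(λ - z_{α/2}) = Φ(5.45 - 2.576) = Φ(2.874) = 0.998.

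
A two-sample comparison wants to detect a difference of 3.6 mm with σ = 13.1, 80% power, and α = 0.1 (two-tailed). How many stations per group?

n per group = 2(z_α/2 + z_β)²σ²/d² = 2×(1.645 + 0.84)²×13.1²/3.6² = 163.5 → n = 164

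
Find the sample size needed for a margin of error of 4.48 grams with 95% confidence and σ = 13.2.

n = (z*σ/E)² = (1.96×13.2/4.48)² = 33.4 → n = 34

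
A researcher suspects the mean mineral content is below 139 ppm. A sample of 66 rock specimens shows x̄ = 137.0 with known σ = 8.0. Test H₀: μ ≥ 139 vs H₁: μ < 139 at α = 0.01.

z = -2.031. Critical value: -2.33. Fail to reject H₀.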